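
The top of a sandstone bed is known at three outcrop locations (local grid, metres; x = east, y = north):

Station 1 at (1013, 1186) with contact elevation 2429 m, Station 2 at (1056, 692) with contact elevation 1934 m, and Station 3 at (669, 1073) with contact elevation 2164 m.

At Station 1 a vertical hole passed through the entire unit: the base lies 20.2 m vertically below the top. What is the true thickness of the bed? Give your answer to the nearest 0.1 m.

Let the plane be z = a·x + b·y + c.
Station 2−Station 1: 43a − 494b = −495;  Station 3−Station 1: −344a − 113b = −265.
Solving gives a = 0.42893, b = 1.03936.
|∇z| = √(a²+b²) = 1.12439, so dip δ = arctan(1.12439) = 48.35°.
True thickness = vertical thickness × cos δ = 20.2 × cos 48.35° = 13.4 m.

13.4 m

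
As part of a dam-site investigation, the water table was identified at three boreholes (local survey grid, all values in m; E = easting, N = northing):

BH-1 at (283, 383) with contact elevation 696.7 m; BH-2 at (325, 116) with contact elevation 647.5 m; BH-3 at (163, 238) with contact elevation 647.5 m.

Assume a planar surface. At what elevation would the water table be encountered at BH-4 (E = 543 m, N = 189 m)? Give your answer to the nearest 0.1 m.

697.1 m

Two edge vectors: BH-1→BH-2 = (42, -267, -49.2), BH-1→BH-3 = (-120, -145, -49.2).
Normal n = (BH-1→BH-2) × (BH-1→BH-3) = (6002.4, 7970.4, -38130).
So ∂z/∂E = −n_x/n_z = 0.15742 and ∂z/∂N = −n_y/n_z = 0.20903.
Intercept c from BH-1: 696.7 − 44.55 − 80.06 = 572.09.
At (543, 189): z = 85.5 + 39.5 + 572.09 = 697.1 m.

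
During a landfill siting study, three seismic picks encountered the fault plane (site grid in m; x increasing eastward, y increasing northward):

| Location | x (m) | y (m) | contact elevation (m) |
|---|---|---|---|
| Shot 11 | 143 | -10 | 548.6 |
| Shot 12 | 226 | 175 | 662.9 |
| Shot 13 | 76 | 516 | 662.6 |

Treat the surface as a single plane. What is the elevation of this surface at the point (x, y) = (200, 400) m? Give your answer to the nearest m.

Two edge vectors: Shot 11→Shot 12 = (83, 185, 114.3), Shot 11→Shot 13 = (-67, 526, 114).
Normal n = (Shot 11→Shot 12) × (Shot 11→Shot 13) = (-39031.8, -17120.1, 56053).
So ∂z/∂x = −n_x/n_z = 0.69634 and ∂z/∂y = −n_y/n_z = 0.30543.
Intercept c from Shot 11: 548.6 − 99.58 + 3.05 = 452.08.
At (200, 400): z = 139.3 + 122.2 + 452.08 = 713.5 m.

714 m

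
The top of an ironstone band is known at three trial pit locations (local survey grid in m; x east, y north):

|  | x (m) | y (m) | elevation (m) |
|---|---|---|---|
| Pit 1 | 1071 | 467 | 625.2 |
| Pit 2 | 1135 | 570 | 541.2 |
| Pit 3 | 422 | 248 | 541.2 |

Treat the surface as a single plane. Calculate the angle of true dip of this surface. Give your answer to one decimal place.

Let the plane be z = a·x + b·y + c.
Pit 2−Pit 1: 64a + 103b = −84;  Pit 3−Pit 1: −649a − 219b = −84.
Solving gives a = 0.51197, b = −1.13365.
Gradient magnitude |∇z| = √(a² + b²) = √(0.26212 + 1.28517) = 1.24390.
True dip = arctan(1.24390) = 51.2°, dipping toward NNW (azimuth ≈ 336°).

51.2°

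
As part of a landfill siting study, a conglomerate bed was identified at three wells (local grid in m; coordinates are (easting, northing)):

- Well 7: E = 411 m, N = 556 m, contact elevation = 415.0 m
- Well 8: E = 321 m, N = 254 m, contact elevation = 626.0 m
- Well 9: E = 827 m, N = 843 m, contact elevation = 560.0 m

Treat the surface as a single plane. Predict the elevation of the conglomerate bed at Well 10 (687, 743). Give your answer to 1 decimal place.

514.7 m

Let the plane be z = a·E + b·N + c.
Well 8−Well 7: −90a − 302b = 211;  Well 9−Well 7: 416a + 287b = 145.
Solving gives a = 1.04554, b = −1.01026.
Then c = 415 − a·411 − b·556 = 546.99.
At (687, 743): z = 718.3 − 750.6 + 546.99 = 514.7 m.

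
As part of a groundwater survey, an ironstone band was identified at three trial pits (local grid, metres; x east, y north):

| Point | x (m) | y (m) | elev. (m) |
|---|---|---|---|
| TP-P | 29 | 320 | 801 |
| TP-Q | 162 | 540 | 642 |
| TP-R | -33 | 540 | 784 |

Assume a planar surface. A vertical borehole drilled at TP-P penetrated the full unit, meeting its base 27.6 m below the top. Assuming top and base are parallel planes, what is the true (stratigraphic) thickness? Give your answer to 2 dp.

21.75 m

Let the plane be z = a·x + b·y + c.
TP-Q−TP-P: 133a + 220b = −159;  TP-R−TP-P: −62a + 220b = −17.
Solving gives a = −0.72821, b = −0.28249.
|∇z| = √(a²+b²) = 0.78108, so dip δ = arctan(0.78108) = 37.99°.
True thickness = vertical thickness × cos δ = 27.6 × cos 37.99° = 21.75 m.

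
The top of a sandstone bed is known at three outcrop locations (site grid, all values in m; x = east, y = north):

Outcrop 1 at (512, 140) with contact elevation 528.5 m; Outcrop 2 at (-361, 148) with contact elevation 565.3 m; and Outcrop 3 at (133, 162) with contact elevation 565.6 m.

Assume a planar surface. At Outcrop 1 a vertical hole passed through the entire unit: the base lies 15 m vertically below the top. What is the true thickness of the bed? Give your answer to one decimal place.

9.9 m

Let the plane be z = a·x + b·y + c.
Outcrop 2−Outcrop 1: −873a + 8b = 36.8;  Outcrop 3−Outcrop 1: −379a + 22b = 37.1.
Solving gives a = −0.03171, b = 1.14017.
|∇z| = √(a²+b²) = 1.14061, so dip δ = arctan(1.14061) = 48.76°.
True thickness = vertical thickness × cos δ = 15 × cos 48.76° = 9.9 m.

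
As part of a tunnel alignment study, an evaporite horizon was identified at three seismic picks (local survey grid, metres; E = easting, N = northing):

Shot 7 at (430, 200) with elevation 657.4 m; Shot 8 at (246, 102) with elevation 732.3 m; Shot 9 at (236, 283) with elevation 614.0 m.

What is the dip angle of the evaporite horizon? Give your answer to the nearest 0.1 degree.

Let the plane be z = a·E + b·N + c.
Shot 8−Shot 7: −184a − 98b = 74.9;  Shot 9−Shot 7: −194a + 83b = −43.4.
Solving gives a = −0.05727, b = −0.65676.
Gradient magnitude |∇z| = √(a² + b²) = √(0.00328 + 0.43133) = 0.65925.
True dip = arctan(0.65925) = 33.4°, dipping toward N (azimuth ≈ 005°).

33.4°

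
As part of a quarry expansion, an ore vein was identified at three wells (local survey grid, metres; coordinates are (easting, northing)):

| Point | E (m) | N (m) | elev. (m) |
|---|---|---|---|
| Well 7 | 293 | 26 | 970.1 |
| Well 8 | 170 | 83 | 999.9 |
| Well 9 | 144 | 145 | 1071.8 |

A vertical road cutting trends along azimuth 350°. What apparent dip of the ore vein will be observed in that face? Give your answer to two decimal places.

50.88°

Two edge vectors: Well 7→Well 8 = (-123, 57, 29.8), Well 7→Well 9 = (-149, 119, 101.7).
Normal n = (Well 7→Well 8) × (Well 7→Well 9) = (2250.7, 8068.9, -6144).
So ∂z/∂E = −n_x/n_z = 0.36632 and ∂z/∂N = −n_y/n_z = 1.31330.
Unit vector along 350° is (sin 350°, cos 350°) = (-0.1736, 0.9848).
Slope in that direction = a·(-0.1736) + b·(0.9848) = 1.22973.
Apparent dip = arctan|1.22973| = 50.88° (true dip is 53.7°, so apparent ≤ true as expected).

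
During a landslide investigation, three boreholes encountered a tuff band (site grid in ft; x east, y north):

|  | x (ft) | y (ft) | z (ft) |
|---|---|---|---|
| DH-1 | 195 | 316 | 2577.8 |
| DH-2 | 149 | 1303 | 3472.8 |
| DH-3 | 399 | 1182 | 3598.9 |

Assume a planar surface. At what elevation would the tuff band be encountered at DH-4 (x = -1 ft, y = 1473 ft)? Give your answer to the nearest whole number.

3490 ft

Let the plane be z = a·x + b·y + c.
DH-2−DH-1: −46a + 987b = 895;  DH-3−DH-1: 204a + 866b = 1021.1.
Solving gives a = 0.96505, b = 0.95177.
Then c = 2577.8 − a·195 − b·316 = 2088.86.
At (-1, 1473): z = −1.0 + 1402.0 + 2088.86 = 3489.8 ft.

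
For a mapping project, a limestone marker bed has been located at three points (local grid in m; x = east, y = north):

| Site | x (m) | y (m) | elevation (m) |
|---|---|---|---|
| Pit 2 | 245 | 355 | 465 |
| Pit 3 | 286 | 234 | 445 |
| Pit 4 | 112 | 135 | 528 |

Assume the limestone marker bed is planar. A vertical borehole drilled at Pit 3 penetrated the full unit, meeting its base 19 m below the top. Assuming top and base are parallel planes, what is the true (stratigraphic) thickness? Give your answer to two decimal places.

17.14 m

Let the plane be z = a·x + b·y + c.
Pit 3−Pit 2: 41a − 121b = −20;  Pit 4−Pit 2: −133a − 220b = 63.
Solving gives a = −0.47876, b = 0.00307.
|∇z| = √(a²+b²) = 0.47877, so dip δ = arctan(0.47877) = 25.58°.
True thickness = vertical thickness × cos δ = 19 × cos 25.58° = 17.14 m.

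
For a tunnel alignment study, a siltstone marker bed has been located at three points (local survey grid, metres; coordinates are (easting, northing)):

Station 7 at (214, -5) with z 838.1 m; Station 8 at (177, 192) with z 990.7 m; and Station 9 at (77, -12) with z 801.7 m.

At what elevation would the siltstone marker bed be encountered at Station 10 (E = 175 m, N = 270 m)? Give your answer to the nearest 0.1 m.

1054.0 m

Let the plane be z = a·E + b·N + c.
Station 8−Station 7: −37a + 197b = 152.6;  Station 9−Station 7: −137a − 7b = −36.4.
Solving gives a = 0.22397, b = 0.81668.
Then c = 838.1 − a·214 − b·-5 = 794.25.
At (175, 270): z = 39.2 + 220.5 + 794.25 = 1054.0 m.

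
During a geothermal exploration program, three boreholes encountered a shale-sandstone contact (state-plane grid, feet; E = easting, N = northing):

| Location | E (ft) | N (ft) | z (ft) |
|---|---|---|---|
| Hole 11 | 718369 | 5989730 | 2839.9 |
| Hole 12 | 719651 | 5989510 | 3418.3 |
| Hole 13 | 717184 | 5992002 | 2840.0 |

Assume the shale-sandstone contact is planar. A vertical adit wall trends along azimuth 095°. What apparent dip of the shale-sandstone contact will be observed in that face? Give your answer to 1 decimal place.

25.2°

Let the plane be z = a·E + b·N + c.
Hole 12−Hole 11: 1282a − 220b = 578.4;  Hole 13−Hole 11: −1185a + 2272b = 0.1.
Solving gives a = 0.49553, b = 0.25850.
Unit vector along 095° is (sin 95°, cos 95°) = (0.9962, -0.0872).
Slope in that direction = a·(0.9962) + b·(-0.0872) = 0.47111.
Apparent dip = arctan|0.47111| = 25.2° (true dip is 29.2°, so apparent ≤ true as expected).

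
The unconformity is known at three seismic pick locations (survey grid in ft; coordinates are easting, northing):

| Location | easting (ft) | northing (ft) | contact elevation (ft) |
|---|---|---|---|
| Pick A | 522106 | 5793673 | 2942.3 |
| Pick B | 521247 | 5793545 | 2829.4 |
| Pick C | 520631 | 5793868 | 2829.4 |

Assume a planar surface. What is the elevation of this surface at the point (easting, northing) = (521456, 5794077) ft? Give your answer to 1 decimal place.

2954.6 ft

Two edge vectors: Pick A→Pick B = (-859, -128, -112.9), Pick A→Pick C = (-1475, 195, -112.9).
Normal n = (Pick A→Pick B) × (Pick A→Pick C) = (36466.7, 69546.4, -356305).
So ∂z/∂easting = −n_x/n_z = 0.102346866 and ∂z/∂northing = −n_y/n_z = 0.195187831.
Intercept c from Pick A: 2942.3 − 53435.91 − 1130854.46 = −1181348.08.
At (521456, 5794077): z = 53369.4 + 1130933.3 − 1181348.08 = 2954.6 ft.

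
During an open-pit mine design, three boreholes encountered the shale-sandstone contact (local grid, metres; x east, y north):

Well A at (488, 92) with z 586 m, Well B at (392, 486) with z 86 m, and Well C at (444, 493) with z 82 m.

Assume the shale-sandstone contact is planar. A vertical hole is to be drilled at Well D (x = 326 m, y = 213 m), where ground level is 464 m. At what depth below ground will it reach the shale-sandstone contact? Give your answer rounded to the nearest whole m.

Two edge vectors: Well A→Well B = (-96, 394, -500), Well A→Well C = (-44, 401, -504).
Normal n = (Well A→Well B) × (Well A→Well C) = (1924, -26384, -21160).
So ∂z/∂x = −n_x/n_z = 0.09093 and ∂z/∂y = −n_y/n_z = −1.24688.
Intercept c from Well A: 586 − 44.37 + 114.71 = 656.34.
At (326, 213): z_contact = 29.6 − 265.6 + 656.34 = 420.4 m.
Depth below ground = 464 − 420.4 = 44 m.

44 m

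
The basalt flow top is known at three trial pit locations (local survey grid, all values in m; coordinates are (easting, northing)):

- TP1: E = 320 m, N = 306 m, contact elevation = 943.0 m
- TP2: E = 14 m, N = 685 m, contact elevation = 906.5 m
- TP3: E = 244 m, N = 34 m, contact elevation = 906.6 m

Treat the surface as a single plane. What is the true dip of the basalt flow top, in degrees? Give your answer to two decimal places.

Let the plane be z = a·E + b·N + c.
TP2−TP1: −306a + 379b = −36.5;  TP3−TP1: −76a − 272b = −36.4.
Solving gives a = 0.21175, b = 0.07466.
Gradient magnitude |∇z| = √(a² + b²) = √(0.04484 + 0.00557) = 0.22453.
True dip = arctan(0.22453) = 12.65°, dipping toward WSW (azimuth ≈ 251°).

12.65°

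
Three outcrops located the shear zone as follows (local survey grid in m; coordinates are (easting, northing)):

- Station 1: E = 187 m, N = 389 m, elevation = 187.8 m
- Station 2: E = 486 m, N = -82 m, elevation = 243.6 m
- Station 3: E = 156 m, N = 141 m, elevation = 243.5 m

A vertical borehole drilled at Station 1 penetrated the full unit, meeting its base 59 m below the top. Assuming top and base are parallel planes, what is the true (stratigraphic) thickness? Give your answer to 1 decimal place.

Two edge vectors: Station 1→Station 2 = (299, -471, 55.8), Station 1→Station 3 = (-31, -248, 55.7).
Normal n = (Station 1→Station 2) × (Station 1→Station 3) = (-12396.3, -18384.1, -88753).
So ∂z/∂E = −n_x/n_z = −0.13967 and ∂z/∂N = −n_y/n_z = −0.20714.
|∇z| = √(a²+b²) = 0.24983, so dip δ = arctan(0.24983) = 14.03°.
True thickness = vertical thickness × cos δ = 59 × cos 14.03° = 57.2 m.

57.2 m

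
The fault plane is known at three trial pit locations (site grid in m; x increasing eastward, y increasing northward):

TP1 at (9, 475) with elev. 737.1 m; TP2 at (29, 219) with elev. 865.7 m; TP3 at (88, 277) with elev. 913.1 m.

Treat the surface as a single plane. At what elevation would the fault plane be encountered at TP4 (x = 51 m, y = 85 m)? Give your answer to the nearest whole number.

Let the plane be z = a·x + b·y + c.
TP2−TP1: 20a − 256b = 128.6;  TP3−TP1: 79a − 198b = 176.
Solving gives a = 1.20470, b = −0.40823.
Then c = 737.1 − a·9 − b·475 = 920.17.
At (51, 85): z = 61.4 − 34.7 + 920.17 = 946.9 m.

947 m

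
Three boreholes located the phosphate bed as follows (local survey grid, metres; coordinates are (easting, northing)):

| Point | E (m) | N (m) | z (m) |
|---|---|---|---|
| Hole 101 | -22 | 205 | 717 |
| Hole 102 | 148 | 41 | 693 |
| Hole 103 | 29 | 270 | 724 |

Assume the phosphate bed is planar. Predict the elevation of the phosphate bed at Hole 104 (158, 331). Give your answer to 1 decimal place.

728.8 m

Two edge vectors: Hole 101→Hole 102 = (170, -164, -24), Hole 101→Hole 103 = (51, 65, 7).
Normal n = (Hole 101→Hole 102) × (Hole 101→Hole 103) = (412, -2414, 19414).
So ∂z/∂E = −n_x/n_z = −0.02122 and ∂z/∂N = −n_y/n_z = 0.12434.
Intercept c from Hole 101: 717 − 0.47 − 25.49 = 691.04.
At (158, 331): z = −3.4 + 41.2 + 691.04 = 728.8 m.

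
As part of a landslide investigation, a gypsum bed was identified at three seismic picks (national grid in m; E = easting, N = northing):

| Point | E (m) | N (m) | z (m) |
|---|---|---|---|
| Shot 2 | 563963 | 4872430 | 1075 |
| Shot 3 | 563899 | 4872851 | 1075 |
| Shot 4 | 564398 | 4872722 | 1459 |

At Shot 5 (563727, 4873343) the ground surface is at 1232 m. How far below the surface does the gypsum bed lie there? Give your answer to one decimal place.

Let the plane be z = a·E + b·N + c.
Shot 3−Shot 2: −64a + 421b = 0;  Shot 4−Shot 2: 435a + 292b = 384.
Solving gives a = 0.801018714, b = 0.121770066.
Then c = 1075 − a·563963 − b·4872430 = −1043986.04.
At (563727, 4873343): z_contact = 451555.88 + 593427.30 − 1043986.04 = 997.14 m.
Depth below ground = 1232 − 997.14 = 234.9 m.

234.9 m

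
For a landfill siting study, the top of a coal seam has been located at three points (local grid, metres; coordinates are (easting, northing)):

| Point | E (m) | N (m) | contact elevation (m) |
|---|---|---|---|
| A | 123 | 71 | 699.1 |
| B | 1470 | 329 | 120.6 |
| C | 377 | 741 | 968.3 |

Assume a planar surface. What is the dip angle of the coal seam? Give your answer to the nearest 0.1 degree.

Two edge vectors: A→B = (1347, 258, -578.5), A→C = (254, 670, 269.2).
Normal n = (A→B) × (A→C) = (457048.6, -509551.4, 836958).
So ∂z/∂E = −n_x/n_z = −0.54608 and ∂z/∂N = −n_y/n_z = 0.60881.
Gradient magnitude |∇z| = √(a² + b²) = √(0.29821 + 0.37065) = 0.81784.
True dip = arctan(0.81784) = 39.3°, dipping toward SE (azimuth ≈ 138°).

39.3°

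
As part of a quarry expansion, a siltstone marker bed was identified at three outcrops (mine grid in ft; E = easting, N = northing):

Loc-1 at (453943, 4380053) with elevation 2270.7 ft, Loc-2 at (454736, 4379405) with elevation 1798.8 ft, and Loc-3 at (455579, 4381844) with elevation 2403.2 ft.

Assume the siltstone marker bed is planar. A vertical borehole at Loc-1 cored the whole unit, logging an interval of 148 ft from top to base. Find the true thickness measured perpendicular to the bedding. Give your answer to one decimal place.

134.1 ft

Two edge vectors: Loc-1→Loc-2 = (793, -648, -471.9), Loc-1→Loc-3 = (1636, 1791, 132.5).
Normal n = (Loc-1→Loc-2) × (Loc-1→Loc-3) = (759312.9, -877100.9, 2480391).
So ∂z/∂E = −n_x/n_z = −0.30613 and ∂z/∂N = −n_y/n_z = 0.35361.
|∇z| = √(a²+b²) = 0.46771, so dip δ = arctan(0.46771) = 25.07°.
True thickness = vertical thickness × cos δ = 148 × cos 25.07° = 134.1 ft.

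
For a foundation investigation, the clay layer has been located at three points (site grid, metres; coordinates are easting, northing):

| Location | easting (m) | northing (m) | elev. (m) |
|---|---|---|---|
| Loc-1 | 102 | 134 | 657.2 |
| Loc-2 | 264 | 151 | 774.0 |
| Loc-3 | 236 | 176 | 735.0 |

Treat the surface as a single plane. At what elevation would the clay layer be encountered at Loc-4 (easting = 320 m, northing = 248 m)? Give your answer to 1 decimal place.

Two edge vectors: Loc-1→Loc-2 = (162, 17, 116.8), Loc-1→Loc-3 = (134, 42, 77.8).
Normal n = (Loc-1→Loc-2) × (Loc-1→Loc-3) = (-3583, 3047.6, 4526).
So ∂z/∂easting = −n_x/n_z = 0.79165 and ∂z/∂northing = −n_y/n_z = −0.67335.
Intercept c from Loc-1: 657.2 − 80.75 + 90.23 = 666.68.
At (320, 248): z = 253.3 − 167.0 + 666.68 = 753.0 m.

753.0 m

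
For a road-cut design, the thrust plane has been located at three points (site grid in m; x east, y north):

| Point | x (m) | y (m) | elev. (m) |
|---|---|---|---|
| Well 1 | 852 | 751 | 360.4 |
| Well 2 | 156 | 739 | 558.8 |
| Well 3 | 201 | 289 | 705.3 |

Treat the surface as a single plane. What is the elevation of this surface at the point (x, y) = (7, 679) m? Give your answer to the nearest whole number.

622 m

Let the plane be z = a·x + b·y + c.
Well 2−Well 1: −696a − 12b = 198.4;  Well 3−Well 1: −651a − 462b = 344.9.
Solving gives a = −0.27896, b = −0.35345.
Then c = 360.4 − a·852 − b·751 = 863.52.
At (7, 679): z = −2.0 − 240.0 + 863.52 = 621.6 m.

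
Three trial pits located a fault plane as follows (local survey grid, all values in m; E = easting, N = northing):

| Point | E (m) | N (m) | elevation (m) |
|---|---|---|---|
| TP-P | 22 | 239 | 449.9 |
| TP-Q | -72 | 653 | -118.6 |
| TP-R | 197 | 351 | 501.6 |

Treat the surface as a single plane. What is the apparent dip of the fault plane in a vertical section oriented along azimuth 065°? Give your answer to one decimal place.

Let the plane be z = a·E + b·N + c.
TP-Q−TP-P: −94a + 414b = −568.5;  TP-R−TP-P: 175a + 112b = 51.7.
Solving gives a = 1.02528, b = −1.14040.
Unit vector along 065° is (sin 65°, cos 65°) = (0.9063, 0.4226).
Slope in that direction = a·(0.9063) + b·(0.4226) = 0.44727.
Apparent dip = arctan|0.44727| = 24.1° (true dip is 56.9°, so apparent ≤ true as expected).

24.1°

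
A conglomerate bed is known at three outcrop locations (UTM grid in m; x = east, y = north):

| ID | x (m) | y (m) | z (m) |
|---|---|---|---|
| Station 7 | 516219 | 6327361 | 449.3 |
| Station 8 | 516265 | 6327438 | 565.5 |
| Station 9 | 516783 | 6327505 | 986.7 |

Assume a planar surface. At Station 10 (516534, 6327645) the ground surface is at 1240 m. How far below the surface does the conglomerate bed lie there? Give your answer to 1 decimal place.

Let the plane be z = a·x + b·y + c.
Station 8−Station 7: 46a + 77b = 116.2;  Station 9−Station 7: 564a + 144b = 537.4.
Solving gives a = 0.669682643, b = 1.109020759.
Then c = 449.3 − a·516219 − b·6327361 = −7362428.30.
At (516534, 6327645): z_contact = 345913.85 + 7017489.66 − 7362428.30 = 975.21 m.
Depth below ground = 1240 − 975.21 = 264.8 m.

264.8 m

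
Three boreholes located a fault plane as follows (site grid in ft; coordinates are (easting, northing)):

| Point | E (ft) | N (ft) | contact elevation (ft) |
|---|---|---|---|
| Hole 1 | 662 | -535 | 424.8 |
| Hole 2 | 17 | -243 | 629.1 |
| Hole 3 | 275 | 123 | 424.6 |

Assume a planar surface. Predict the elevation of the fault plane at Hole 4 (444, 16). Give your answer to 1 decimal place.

378.8 ft

Let the plane be z = a·E + b·N + c.
Hole 2−Hole 1: −645a + 292b = 204.3;  Hole 3−Hole 1: −387a + 658b = −0.2.
Solving gives a = −0.43187, b = −0.25431.
Then c = 424.8 − a·662 − b·-535 = 574.64.
At (444, 16): z = −191.8 − 4.1 + 574.64 = 378.8 ft.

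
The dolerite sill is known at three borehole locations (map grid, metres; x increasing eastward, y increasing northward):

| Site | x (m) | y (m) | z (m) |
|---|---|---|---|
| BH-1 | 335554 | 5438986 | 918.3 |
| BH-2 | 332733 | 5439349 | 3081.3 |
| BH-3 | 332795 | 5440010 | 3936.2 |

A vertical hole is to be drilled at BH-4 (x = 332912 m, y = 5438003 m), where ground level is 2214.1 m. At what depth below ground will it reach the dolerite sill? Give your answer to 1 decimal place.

1054.7 m

Two edge vectors: BH-1→BH-2 = (-2821, 363, 2163), BH-1→BH-3 = (-2759, 1024, 3017.9).
Normal n = (BH-1→BH-2) × (BH-1→BH-3) = (-1119414.3, 2545778.9, -1887187).
So ∂z/∂x = −n_x/n_z = −0.593165542 and ∂z/∂y = −n_y/n_z = 1.348980732.
Intercept c from BH-1: 918.3 + 199039.07 − 7337087.31 = −7137129.94.
At (332912, 5438003): z_contact = −197471.93 + 7335761.27 − 7137129.94 = 1159.40 m.
Depth below ground = 2214.1 − 1159.40 = 1054.7 m.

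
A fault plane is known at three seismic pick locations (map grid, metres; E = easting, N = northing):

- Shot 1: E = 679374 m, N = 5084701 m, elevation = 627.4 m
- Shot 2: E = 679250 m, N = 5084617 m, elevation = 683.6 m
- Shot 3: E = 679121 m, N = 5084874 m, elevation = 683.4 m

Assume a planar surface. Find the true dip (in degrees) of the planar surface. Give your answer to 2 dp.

20.72°

Two edge vectors: Shot 1→Shot 2 = (-124, -84, 56.2), Shot 1→Shot 3 = (-253, 173, 56).
Normal n = (Shot 1→Shot 2) × (Shot 1→Shot 3) = (-14426.6, -7274.6, -42704).
So ∂z/∂E = −n_x/n_z = −0.33783 and ∂z/∂N = −n_y/n_z = −0.17035.
Gradient magnitude |∇z| = √(a² + b²) = √(0.11413 + 0.02902) = 0.37835.
True dip = arctan(0.37835) = 20.72°, dipping toward ENE (azimuth ≈ 063°).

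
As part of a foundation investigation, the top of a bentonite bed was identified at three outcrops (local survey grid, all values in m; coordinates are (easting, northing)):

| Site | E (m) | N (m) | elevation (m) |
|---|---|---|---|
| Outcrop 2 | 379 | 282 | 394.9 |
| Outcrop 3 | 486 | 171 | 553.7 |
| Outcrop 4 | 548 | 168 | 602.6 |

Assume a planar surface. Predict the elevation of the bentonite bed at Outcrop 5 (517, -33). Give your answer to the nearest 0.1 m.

720.5 m

Two edge vectors: Outcrop 2→Outcrop 3 = (107, -111, 158.8), Outcrop 2→Outcrop 4 = (169, -114, 207.7).
Normal n = (Outcrop 2→Outcrop 3) × (Outcrop 2→Outcrop 4) = (-4951.5, 4613.3, 6561).
So ∂z/∂E = −n_x/n_z = 0.75469 and ∂z/∂N = −n_y/n_z = −0.70314.
Intercept c from Outcrop 2: 394.9 − 286.03 + 198.29 = 307.16.
At (517, -33): z = 390.2 + 23.2 + 307.16 = 720.5 m.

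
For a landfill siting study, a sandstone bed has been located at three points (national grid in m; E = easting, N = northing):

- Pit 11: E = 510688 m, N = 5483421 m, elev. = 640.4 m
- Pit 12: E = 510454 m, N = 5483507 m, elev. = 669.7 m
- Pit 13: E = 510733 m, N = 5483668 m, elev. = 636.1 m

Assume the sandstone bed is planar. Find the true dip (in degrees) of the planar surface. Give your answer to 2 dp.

Let the plane be z = a·E + b·N + c.
Pit 12−Pit 11: −234a + 86b = 29.3;  Pit 13−Pit 11: 45a + 247b = −4.3.
Solving gives a = −0.12335, b = 0.00506.
Gradient magnitude |∇z| = √(a² + b²) = √(0.01522 + 0.00003) = 0.12346.
True dip = arctan(0.12346) = 7.04°, dipping toward E (azimuth ≈ 092°).

7.04°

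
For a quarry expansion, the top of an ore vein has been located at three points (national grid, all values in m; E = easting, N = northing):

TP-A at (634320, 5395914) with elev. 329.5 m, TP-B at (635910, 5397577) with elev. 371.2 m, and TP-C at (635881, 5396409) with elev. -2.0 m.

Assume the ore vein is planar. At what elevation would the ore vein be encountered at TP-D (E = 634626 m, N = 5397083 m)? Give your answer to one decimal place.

615.4 m

Let the plane be z = a·E + b·N + c.
TP-B−TP-A: 1590a + 1663b = 41.7;  TP-C−TP-A: 1561a + 495b = −331.5.
Solving gives a = −0.316174589, b = 0.327370773.
Then c = 329.5 − a·634320 − b·5395914 = −1565579.17.
At (634626, 5397083): z = −200652.6 + 1766847.2 − 1565579.17 = 615.4 m.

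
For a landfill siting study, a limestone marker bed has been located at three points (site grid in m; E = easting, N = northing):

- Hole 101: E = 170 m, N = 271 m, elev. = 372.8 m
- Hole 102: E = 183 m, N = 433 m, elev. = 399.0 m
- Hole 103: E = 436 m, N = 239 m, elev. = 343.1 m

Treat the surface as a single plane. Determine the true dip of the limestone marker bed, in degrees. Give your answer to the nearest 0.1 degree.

10.9°

Let the plane be z = a·E + b·N + c.
Hole 102−Hole 101: 13a + 162b = 26.2;  Hole 103−Hole 101: 266a − 32b = −29.7.
Solving gives a = −0.09132, b = 0.16906.
Gradient magnitude |∇z| = √(a² + b²) = √(0.00834 + 0.02858) = 0.19214.
True dip = arctan(0.19214) = 10.9°, dipping toward SSE (azimuth ≈ 152°).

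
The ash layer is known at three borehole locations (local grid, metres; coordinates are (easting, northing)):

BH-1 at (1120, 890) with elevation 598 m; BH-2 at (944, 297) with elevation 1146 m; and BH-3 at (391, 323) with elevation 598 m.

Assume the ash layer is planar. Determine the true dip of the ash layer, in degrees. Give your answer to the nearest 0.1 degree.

56.7°

Let the plane be z = a·E + b·N + c.
BH-2−BH-1: −176a − 593b = 548;  BH-3−BH-1: −729a − 567b = 0.
Solving gives a = 0.93447, b = −1.20146.
Gradient magnitude |∇z| = √(a² + b²) = √(0.87323 + 1.44351) = 1.52209.
True dip = arctan(1.52209) = 56.7°, dipping toward NW (azimuth ≈ 322°).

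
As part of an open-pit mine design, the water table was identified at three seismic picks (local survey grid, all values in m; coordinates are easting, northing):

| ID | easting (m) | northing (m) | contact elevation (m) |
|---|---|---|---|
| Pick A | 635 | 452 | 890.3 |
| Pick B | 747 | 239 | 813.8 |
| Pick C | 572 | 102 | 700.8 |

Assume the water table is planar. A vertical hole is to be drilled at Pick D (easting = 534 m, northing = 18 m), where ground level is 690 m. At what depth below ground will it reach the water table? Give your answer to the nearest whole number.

41 m

Let the plane be z = a·easting + b·northing + c.
Pick B−Pick A: 112a − 213b = −76.5;  Pick C−Pick A: −63a − 350b = −189.5.
Solving gives a = 0.25824, b = 0.49494.
Then c = 890.3 − a·635 − b·452 = 502.60.
At (534, 18): z_contact = 137.9 + 8.9 + 502.60 = 649.4 m.
Depth below ground = 690 − 649.4 = 41 m.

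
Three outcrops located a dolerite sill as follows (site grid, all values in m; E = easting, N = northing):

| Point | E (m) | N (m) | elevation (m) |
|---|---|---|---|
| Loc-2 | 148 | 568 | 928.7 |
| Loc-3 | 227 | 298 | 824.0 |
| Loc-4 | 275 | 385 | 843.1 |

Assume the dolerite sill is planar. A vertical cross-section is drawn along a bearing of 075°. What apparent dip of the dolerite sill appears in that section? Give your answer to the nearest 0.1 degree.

6.1°

Let the plane be z = a·E + b·N + c.
Loc-3−Loc-2: 79a − 270b = −104.7;  Loc-4−Loc-2: 127a − 183b = −85.6.
Solving gives a = −0.19926, b = 0.32948.
Unit vector along 075° is (sin 75°, cos 75°) = (0.9659, 0.2588).
Slope in that direction = a·(0.9659) + b·(0.2588) = −0.10719.
Apparent dip = arctan|0.10719| = 6.1° (true dip is 21.1°, so apparent ≤ true as expected).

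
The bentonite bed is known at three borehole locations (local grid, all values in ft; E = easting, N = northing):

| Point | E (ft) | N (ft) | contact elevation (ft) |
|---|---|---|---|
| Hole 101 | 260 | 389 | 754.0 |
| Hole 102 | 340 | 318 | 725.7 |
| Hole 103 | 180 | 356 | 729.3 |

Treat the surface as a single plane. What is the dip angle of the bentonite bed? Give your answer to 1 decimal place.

Let the plane be z = a·E + b·N + c.
Hole 102−Hole 101: 80a − 71b = −28.3;  Hole 103−Hole 101: −80a − 33b = −24.7.
Solving gives a = 0.09853, b = 0.50962.
Gradient magnitude |∇z| = √(a² + b²) = √(0.00971 + 0.25971) = 0.51905.
True dip = arctan(0.51905) = 27.4°, dipping toward S (azimuth ≈ 191°).

27.4°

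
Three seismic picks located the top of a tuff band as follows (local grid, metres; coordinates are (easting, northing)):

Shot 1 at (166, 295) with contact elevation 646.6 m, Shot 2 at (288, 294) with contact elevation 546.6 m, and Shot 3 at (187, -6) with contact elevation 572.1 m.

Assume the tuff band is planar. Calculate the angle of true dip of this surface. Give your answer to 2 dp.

Two edge vectors: Shot 1→Shot 2 = (122, -1, -100), Shot 1→Shot 3 = (21, -301, -74.5).
Normal n = (Shot 1→Shot 2) × (Shot 1→Shot 3) = (-30025.5, 6989, -36701).
So ∂z/∂E = −n_x/n_z = −0.81811 and ∂z/∂N = −n_y/n_z = 0.19043.
Gradient magnitude |∇z| = √(a² + b²) = √(0.66931 + 0.03626) = 0.83998.
True dip = arctan(0.83998) = 40.03°, dipping toward ESE (azimuth ≈ 103°).

40.03°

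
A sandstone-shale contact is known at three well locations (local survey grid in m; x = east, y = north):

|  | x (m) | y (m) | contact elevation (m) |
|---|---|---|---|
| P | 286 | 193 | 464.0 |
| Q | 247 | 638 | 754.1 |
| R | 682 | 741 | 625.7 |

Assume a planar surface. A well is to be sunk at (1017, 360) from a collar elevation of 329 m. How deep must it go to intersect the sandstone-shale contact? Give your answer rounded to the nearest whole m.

85 m

Let the plane be z = a·x + b·y + c.
Q−P: −39a + 445b = 290.1;  R−P: 396a + 548b = 161.7.
Solving gives a = −0.44039, b = 0.61331.
Then c = 464 − a·286 − b·193 = 471.58.
At (1017, 360): z_contact = −447.9 + 220.8 + 471.58 = 244.5 m.
Depth below ground = 329 − 244.5 = 85 m.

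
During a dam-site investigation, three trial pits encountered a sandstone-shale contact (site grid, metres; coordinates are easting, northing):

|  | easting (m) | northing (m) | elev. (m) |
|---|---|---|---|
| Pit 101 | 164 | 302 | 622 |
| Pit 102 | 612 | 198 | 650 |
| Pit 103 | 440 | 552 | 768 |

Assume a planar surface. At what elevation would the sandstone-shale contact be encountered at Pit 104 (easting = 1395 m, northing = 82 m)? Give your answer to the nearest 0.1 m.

725.9 m

Let the plane be z = a·easting + b·northing + c.
Pit 102−Pit 101: 448a − 104b = 28;  Pit 103−Pit 101: 276a + 250b = 146.
Solving gives a = 0.157664, b = 0.409939.
Then c = 622 − a·164 − b·302 = 472.34.
At (1395, 82): z = 219.9 + 33.6 + 472.34 = 725.9 m.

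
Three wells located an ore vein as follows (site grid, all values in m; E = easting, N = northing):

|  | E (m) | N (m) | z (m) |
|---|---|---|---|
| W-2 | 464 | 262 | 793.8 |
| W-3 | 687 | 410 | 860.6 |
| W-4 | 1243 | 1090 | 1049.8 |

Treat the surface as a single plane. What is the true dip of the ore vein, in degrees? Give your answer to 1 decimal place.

14.7°

Two edge vectors: W-2→W-3 = (223, 148, 66.8), W-2→W-4 = (779, 828, 256).
Normal n = (W-2→W-3) × (W-2→W-4) = (-17422.4, -5050.8, 69352).
So ∂z/∂E = −n_x/n_z = 0.25122 and ∂z/∂N = −n_y/n_z = 0.07283.
Gradient magnitude |∇z| = √(a² + b²) = √(0.06311 + 0.00530) = 0.26156.
True dip = arctan(0.26156) = 14.7°, dipping toward WSW (azimuth ≈ 254°).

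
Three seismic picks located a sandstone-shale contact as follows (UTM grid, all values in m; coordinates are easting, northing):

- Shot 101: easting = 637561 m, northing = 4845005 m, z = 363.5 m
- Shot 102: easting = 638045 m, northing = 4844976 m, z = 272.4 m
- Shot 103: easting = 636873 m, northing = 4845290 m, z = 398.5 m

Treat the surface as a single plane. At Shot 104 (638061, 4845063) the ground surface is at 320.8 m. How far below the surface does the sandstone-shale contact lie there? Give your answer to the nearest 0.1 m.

Let the plane be z = a·easting + b·northing + c.
Shot 102−Shot 101: 484a − 29b = −91.1;  Shot 103−Shot 101: −688a + 285b = 35.
Solving gives a = −0.211449469, b = −0.387639421.
Then c = 363.5 − a·637561 − b·4845005 = 2013290.37.
At (638061, 4845063): z_contact = −134917.66 − 1878137.42 + 2013290.37 = 235.29 m.
Depth below ground = 320.8 − 235.29 = 85.5 m.

85.5 m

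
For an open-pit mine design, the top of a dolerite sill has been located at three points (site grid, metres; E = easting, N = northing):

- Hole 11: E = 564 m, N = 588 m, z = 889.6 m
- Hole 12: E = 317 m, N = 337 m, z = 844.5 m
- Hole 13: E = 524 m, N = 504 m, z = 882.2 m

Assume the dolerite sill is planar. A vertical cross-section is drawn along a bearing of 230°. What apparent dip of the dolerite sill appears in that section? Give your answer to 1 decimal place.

Two edge vectors: Hole 11→Hole 12 = (-247, -251, -45.1), Hole 11→Hole 13 = (-40, -84, -7.4).
Normal n = (Hole 11→Hole 12) × (Hole 11→Hole 13) = (-1931, -23.8, 10708).
So ∂z/∂E = −n_x/n_z = 0.18033 and ∂z/∂N = −n_y/n_z = 0.00222.
Unit vector along 230° is (sin 230°, cos 230°) = (-0.7660, -0.6428).
Slope in that direction = a·(-0.7660) + b·(-0.6428) = −0.13957.
Apparent dip = arctan|0.13957| = 7.9° (true dip is 10.2°, so apparent ≤ true as expected).

7.9°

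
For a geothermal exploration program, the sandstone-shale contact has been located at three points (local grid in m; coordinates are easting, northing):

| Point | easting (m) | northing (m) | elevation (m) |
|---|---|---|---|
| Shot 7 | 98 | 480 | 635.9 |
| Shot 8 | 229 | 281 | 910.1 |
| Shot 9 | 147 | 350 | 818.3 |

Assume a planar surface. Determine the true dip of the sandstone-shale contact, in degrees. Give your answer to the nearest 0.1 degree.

55.2°

Two edge vectors: Shot 7→Shot 8 = (131, -199, 274.2), Shot 7→Shot 9 = (49, -130, 182.4).
Normal n = (Shot 7→Shot 8) × (Shot 7→Shot 9) = (-651.6, -10458.6, -7279).
So ∂z/∂easting = −n_x/n_z = −0.08952 and ∂z/∂northing = −n_y/n_z = −1.43682.
Gradient magnitude |∇z| = √(a² + b²) = √(0.00801 + 2.06445) = 1.43960.
True dip = arctan(1.43960) = 55.2°, dipping toward N (azimuth ≈ 004°).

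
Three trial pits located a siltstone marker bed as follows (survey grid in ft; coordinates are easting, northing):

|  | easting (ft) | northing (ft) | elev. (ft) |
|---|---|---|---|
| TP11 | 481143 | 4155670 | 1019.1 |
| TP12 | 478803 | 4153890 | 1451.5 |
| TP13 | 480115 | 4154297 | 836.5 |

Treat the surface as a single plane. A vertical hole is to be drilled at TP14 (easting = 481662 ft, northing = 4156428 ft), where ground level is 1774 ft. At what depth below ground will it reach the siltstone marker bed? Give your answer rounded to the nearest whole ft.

Two edge vectors: TP11→TP12 = (-2340, -1780, 432.4), TP11→TP13 = (-1028, -1373, -182.6).
Normal n = (TP11→TP12) × (TP11→TP13) = (918713.2, -871791.2, 1382980).
So ∂z/∂easting = −n_x/n_z = −0.66429970 and ∂z/∂northing = −n_y/n_z = 0.63037152.
Intercept c from TP11: 1019.1 + 319623.15 − 2619616.00 = −2298973.75.
At (481662, 4156428): z_contact = −319967.9 + 2620093.8 − 2298973.75 = 1152.2 ft.
Depth below ground = 1774 − 1152.2 = 622 ft.

622 ft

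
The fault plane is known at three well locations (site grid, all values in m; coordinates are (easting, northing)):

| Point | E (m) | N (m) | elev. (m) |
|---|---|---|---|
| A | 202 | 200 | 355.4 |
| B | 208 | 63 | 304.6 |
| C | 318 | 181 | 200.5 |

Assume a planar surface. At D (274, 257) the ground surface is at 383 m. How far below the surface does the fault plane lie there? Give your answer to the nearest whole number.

Let the plane be z = a·E + b·N + c.
B−A: 6a − 137b = −50.8;  C−A: 116a − 19b = −154.9.
Solving gives a = −1.28382, b = 0.31458.
Then c = 355.4 − a·202 − b·200 = 551.82.
At (274, 257): z_contact = −351.8 + 80.8 + 551.82 = 280.9 m.
Depth below ground = 383 − 280.9 = 102 m.

102 m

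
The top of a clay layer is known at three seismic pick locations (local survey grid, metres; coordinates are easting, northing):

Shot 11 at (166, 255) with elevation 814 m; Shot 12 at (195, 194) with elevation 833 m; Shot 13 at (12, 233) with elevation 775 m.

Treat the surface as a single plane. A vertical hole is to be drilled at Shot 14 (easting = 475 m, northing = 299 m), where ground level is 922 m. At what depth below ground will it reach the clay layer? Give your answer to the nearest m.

30 m

Two edge vectors: Shot 11→Shot 12 = (29, -61, 19), Shot 11→Shot 13 = (-154, -22, -39).
Normal n = (Shot 11→Shot 12) × (Shot 11→Shot 13) = (2797, -1795, -10032).
So ∂z/∂easting = −n_x/n_z = 0.27881 and ∂z/∂northing = −n_y/n_z = −0.17893.
Intercept c from Shot 11: 814 − 46.28 + 45.63 = 813.34.
At (475, 299): z_contact = 132.4 − 53.5 + 813.34 = 892.3 m.
Depth below ground = 922 − 892.3 = 30 m.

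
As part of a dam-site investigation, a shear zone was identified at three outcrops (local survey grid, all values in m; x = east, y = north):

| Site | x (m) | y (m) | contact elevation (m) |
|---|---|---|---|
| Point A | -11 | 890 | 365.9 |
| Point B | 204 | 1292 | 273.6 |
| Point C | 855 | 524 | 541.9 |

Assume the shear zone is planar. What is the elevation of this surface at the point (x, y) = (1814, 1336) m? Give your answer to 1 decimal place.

Two edge vectors: Point A→Point B = (215, 402, -92.3), Point A→Point C = (866, -366, 176).
Normal n = (Point A→Point B) × (Point A→Point C) = (36970.2, -117771.8, -426822).
So ∂z/∂x = −n_x/n_z = 0.086617 and ∂z/∂y = −n_y/n_z = −0.275927.
Intercept c from Point A: 365.9 + 0.95 + 245.58 = 612.43.
At (1814, 1336): z = 157.1 − 368.6 + 612.43 = 400.9 m.

400.9 m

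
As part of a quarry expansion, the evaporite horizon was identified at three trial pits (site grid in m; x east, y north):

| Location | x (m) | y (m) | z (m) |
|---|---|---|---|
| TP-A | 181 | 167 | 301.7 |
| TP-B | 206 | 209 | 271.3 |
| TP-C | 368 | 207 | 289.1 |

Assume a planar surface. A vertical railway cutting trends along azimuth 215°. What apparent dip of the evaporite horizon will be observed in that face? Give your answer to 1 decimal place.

30.3°

Let the plane be z = a·x + b·y + c.
TP-B−TP-A: 25a + 42b = −30.4;  TP-C−TP-A: 187a + 40b = −12.6.
Solving gives a = 0.10020, b = −0.78345.
Unit vector along 215° is (sin 215°, cos 215°) = (-0.5736, -0.8192).
Slope in that direction = a·(-0.5736) + b·(-0.8192) = 0.58429.
Apparent dip = arctan|0.58429| = 30.3° (true dip is 38.3°, so apparent ≤ true as expected).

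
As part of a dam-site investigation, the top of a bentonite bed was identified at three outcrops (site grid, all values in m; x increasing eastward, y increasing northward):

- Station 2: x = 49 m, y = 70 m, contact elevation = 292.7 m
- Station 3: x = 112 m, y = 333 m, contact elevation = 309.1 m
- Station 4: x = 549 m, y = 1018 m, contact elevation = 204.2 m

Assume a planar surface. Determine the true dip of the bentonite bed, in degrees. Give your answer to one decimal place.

29.9°

Let the plane be z = a·x + b·y + c.
Station 3−Station 2: 63a + 263b = 16.4;  Station 4−Station 2: 500a + 948b = −88.5.
Solving gives a = −0.54089, b = 0.19192.
Gradient magnitude |∇z| = √(a² + b²) = √(0.29256 + 0.03683) = 0.57393.
True dip = arctan(0.57393) = 29.9°, dipping toward ESE (azimuth ≈ 110°).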